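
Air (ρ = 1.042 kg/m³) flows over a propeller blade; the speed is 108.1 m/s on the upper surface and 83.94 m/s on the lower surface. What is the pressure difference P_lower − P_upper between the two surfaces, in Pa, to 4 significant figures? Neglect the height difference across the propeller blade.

With negligible Δh, P + ½ρv² is constant, so P_low − P_up = ½ρ(v_up² − v_low²).
ΔP = ½·1.042·(108.1² − 83.94²) = 2417 Pa.

ΔP ≈ 2417 Pa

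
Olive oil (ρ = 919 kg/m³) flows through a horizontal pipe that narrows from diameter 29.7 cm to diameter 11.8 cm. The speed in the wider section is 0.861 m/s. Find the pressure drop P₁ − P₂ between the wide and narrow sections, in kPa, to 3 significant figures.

Mass conservation (A₁v₁ = A₂v₂) gives v₂ = 0.861 × 693/109 = 5.45 m/s.
Bernoulli (h₁ = h₂): P₁ − P₂ = ½ρ(v₂² − v₁²).
P₁ − P₂ = ½·919·(5.45² − 0.861²) = ½·919·29.0 = 13300 Pa.

ΔP = 13.3 kPa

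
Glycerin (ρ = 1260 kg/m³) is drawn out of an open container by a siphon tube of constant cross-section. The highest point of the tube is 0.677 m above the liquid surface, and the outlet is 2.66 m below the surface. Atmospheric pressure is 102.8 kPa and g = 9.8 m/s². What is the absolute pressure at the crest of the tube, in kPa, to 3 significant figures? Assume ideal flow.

The outlet speed comes from Torricelli: v = √(2g·2.66) = 7.22 m/s.
The bore is uniform, so the speed at the crest is the same v. Bernoulli surface→crest: P_atm = P_top + ½ρv² + ρg·h_top.
P_top = 102800 − ½·1260·7.22² − 1260·9.8·0.677 = 61600 Pa.

61.6 kPa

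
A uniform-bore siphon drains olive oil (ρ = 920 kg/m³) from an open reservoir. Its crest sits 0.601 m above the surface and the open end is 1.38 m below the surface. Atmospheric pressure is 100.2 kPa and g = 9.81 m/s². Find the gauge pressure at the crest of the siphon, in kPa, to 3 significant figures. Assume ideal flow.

P_gauge = -17.9 kPa

From the surface to the outlet (both open to atmosphere, surface at rest): v = √(2g·h_out) = √(2·9.81·1.38) = 5.20 m/s.
Continuity keeps v the same throughout the tube; from surface to crest, P_atm + 0 = P_top + ½ρv² + ρg·h_top.
P_top = 100200 − ½·920·5.20² − 920·9.81·0.601 = 82300 Pa. So P_gauge = P_top − P_atm = -17900 Pa.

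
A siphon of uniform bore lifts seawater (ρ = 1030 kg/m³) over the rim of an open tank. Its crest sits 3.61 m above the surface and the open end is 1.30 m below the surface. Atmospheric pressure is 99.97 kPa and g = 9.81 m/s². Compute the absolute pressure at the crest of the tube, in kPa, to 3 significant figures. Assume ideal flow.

From the surface to the outlet (both open to atmosphere, surface at rest): v = √(2g·h_out) = √(2·9.81·1.30) = 5.05 m/s.
The bore is uniform, so the speed at the crest is the same v. Bernoulli surface→crest: P_atm = P_top + ½ρv² + ρg·h_top.
P_top = 99970 − ½·1030·5.05² − 1030·9.81·3.61 = 50400 Pa.

P_top ≈ 50.4 kPa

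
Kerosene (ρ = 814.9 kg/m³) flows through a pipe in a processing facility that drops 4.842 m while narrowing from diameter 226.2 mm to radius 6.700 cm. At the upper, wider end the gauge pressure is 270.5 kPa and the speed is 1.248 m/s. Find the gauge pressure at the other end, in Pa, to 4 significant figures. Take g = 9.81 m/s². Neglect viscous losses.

304700 Pa

Mass conservation (A₁v₁ = A₂v₂) gives v₂ = 1.248 × 401.9/141.0 = 3.556 m/s.
Energy conservation along the streamline gives P₂ = P₁ − ½ρ(v₂² − v₁²) − ρg(h₂ − h₁).
P₂ = 270500 + ½·814.9·(1.248² − 3.556²) − 814.9·9.81·(−4.842) = 270500 + (-4518) − (-38710) = 304700 Pa.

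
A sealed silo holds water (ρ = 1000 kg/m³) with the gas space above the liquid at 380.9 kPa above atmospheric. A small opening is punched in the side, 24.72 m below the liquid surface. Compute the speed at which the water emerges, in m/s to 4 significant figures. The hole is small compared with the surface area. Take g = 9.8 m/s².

Take point 1 at the surface (v₁ ≈ 0) and point 2 at the hole (at atmospheric pressure). Bernoulli: P₁ + ρg h = P_atm + ½ρv₂².
With P₁ − P_atm = 380900 Pa, v₂ = √(2gh + 2ΔP/ρ) = √(2·9.8·24.72 + 2·380900/1000) = 35.30 m/s.

35.30 m/s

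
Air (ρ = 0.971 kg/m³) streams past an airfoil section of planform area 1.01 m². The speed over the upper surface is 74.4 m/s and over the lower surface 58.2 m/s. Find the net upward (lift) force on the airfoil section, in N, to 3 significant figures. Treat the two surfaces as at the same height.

F ≈ 1050 N

The faster flow above has the lower pressure; Bernoulli (same height) gives ΔP = ½ρ(v_up² − v_low²).
ΔP = ½·0.971·(74.4² − 58.2²) = 1040 Pa.
Lift = ΔP · A = 1040 × 1.01 = 1050 N.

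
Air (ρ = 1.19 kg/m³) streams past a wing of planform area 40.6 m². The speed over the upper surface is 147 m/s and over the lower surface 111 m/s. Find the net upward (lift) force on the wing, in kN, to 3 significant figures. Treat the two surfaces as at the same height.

From P + ½ρv² = const at equal height, P_low − P_up = ½ρ(v_up² − v_low²).
ΔP = ½·1.19·(147² − 111²) = 5530 Pa.
Lift = ΔP · A = 5530 × 40.6 = 224000 N.

F = 224 kN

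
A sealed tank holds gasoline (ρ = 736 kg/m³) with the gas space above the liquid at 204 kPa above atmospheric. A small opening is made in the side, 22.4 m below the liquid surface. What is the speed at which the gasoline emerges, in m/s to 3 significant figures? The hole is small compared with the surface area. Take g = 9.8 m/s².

Take point 1 at the surface (v₁ ≈ 0) and point 2 at the hole (at atmospheric pressure). Bernoulli: P₁ + ρg h = P_atm + ½ρv₂².
With P₁ − P_atm = 204000 Pa, v₂ = √(2gh + 2ΔP/ρ) = √(2·9.8·22.4 + 2·204000/736) = 31.5 m/s.

v ≈ 31.5 m/s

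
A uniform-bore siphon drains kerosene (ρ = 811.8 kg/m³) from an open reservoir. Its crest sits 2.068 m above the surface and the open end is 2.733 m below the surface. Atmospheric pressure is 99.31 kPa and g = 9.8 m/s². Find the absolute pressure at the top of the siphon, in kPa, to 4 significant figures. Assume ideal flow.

P_top = 61.11 kPa

From the surface to the outlet (both open to atmosphere, surface at rest): v = √(2g·h_out) = √(2·9.8·2.733) = 7.319 m/s.
With constant cross-section the crest speed equals v; applying Bernoulli from the surface up to the crest, P_top = P_atm − ½ρv² − ρg·h_top.
P_top = 99310 − ½·811.8·7.319² − 811.8·9.8·2.068 = 61110 Pa.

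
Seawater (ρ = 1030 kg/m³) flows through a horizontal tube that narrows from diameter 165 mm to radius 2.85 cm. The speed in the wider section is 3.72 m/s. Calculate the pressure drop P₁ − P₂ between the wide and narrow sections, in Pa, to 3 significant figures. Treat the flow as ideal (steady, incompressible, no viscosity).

Continuity gives A₁v₁ = A₂v₂, so v₂ = (214 cm²)/(25.5 cm²) × 3.72 m/s = 31.2 m/s.
With no height change, Bernoulli's equation is P₁ + ½ρv₁² = P₂ + ½ρv₂².
P₁ − P₂ = ½·1030·(31.2² − 3.72²) = ½·1030·958 = 493000 Pa.

ΔP = 493000 Pa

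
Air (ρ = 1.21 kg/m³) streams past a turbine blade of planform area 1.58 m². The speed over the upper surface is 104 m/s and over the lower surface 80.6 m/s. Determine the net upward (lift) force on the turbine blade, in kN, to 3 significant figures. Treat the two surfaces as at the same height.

From P + ½ρv² = const at equal height, P_low − P_up = ½ρ(v_up² − v_low²).
ΔP = ½·1.21·(104² − 80.6²) = 2610 Pa.
Lift = ΔP · A = 2610 × 1.58 = 4130 N.

F ≈ 4.13 kN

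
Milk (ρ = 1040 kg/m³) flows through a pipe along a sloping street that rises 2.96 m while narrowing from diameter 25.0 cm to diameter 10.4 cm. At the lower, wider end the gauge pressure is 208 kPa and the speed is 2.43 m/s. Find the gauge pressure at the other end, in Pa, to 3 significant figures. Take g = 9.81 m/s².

Mass conservation (A₁v₁ = A₂v₂) gives v₂ = 2.43 × 491/84.9 = 14.0 m/s.
Bernoulli: P₁ + ½ρv₁² + ρg h₁ = P₂ + ½ρv₂² + ρg h₂, so P₂ = P₁ + ½ρ(v₁² − v₂²) − ρg(h₂ − h₁).
P₂ = 208000 + ½·1040·(2.43² − 14.0²) − 1040·9.81·(+2.96) = 208000 + (-99500) − (30200) = 78300 Pa.

78300 Pa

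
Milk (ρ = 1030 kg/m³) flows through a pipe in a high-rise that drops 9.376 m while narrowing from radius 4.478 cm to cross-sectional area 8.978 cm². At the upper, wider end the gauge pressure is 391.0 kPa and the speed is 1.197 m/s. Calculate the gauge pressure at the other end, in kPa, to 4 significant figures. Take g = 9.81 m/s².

P₂ = 450.1 kPa

Continuity gives A₁v₁ = A₂v₂, so v₂ = (63.00 cm²)/(8.978 cm²) × 1.197 m/s = 8.399 m/s.
Applying Bernoulli between the two ends and solving for P₂: P₂ = P₁ + ½ρ(v₁² − v₂²) − ρgΔh.
P₂ = 391000 + ½·1030·(1.197² − 8.399²) − 1030·9.81·(−9.376) = 391000 + (-35590) − (-94740) = 450100 Pa.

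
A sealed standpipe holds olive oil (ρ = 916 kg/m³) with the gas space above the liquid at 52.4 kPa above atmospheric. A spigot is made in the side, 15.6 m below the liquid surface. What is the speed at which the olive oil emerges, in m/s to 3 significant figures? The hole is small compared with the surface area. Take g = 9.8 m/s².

20.5 m/s

Take point 1 at the surface (v₁ ≈ 0) and point 2 at the hole (at atmospheric pressure). Bernoulli: P₁ + ρg h = P_atm + ½ρv₂².
With P₁ − P_atm = 52400 Pa, v₂ = √(2gh + 2ΔP/ρ) = √(2·9.8·15.6 + 2·52400/916) = 20.5 m/s.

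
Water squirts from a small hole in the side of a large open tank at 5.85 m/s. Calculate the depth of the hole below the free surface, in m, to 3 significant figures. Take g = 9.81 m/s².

h ≈ 1.74 m

Inverting v = √(2gh) gives h = v² / 2g.
h = 5.85²/(2·9.81) = 34.2/19.62 = 1.74 m.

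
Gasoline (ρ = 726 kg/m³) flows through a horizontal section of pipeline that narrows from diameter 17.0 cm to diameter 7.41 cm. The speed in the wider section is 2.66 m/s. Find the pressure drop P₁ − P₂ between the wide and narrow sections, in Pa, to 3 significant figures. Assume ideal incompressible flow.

The volume flow rate is constant, so v₂ = (A₁/A₂)v₁ = (227/43.1)·2.66 = 14.0 m/s.
Along the horizontal streamline, P + ½ρv² is constant.
P₁ − P₂ = ½·726·(14.0² − 2.66²) = ½·726·189 = 68600 Pa.

ΔP = 68600 Pa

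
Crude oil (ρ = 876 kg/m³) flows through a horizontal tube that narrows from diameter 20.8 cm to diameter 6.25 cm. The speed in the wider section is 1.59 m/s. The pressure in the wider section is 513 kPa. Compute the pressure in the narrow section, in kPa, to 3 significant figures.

Continuity gives A₁v₁ = A₂v₂, so v₂ = (340 cm²)/(30.7 cm²) × 1.59 m/s = 17.6 m/s.
With no height change, Bernoulli's equation is P₁ + ½ρv₁² = P₂ + ½ρv₂².
P₂ = P₁ − ½ρ(v₂² − v₁²) = 513000 − ½·876·(17.6² − 1.59²) = 513000 − 135000 = 378000 Pa.

P₂ = 378 kPa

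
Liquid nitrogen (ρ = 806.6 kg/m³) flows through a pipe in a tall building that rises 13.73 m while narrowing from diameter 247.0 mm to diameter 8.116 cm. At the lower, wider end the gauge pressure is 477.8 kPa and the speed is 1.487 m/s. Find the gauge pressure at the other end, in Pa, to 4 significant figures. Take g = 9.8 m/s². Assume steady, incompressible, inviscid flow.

293700 Pa

Mass conservation (A₁v₁ = A₂v₂) gives v₂ = 1.487 × 479.2/51.73 = 13.77 m/s.
Bernoulli: P₁ + ½ρv₁² + ρg h₁ = P₂ + ½ρv₂² + ρg h₂, so P₂ = P₁ + ½ρ(v₁² − v₂²) − ρg(h₂ − h₁).
P₂ = 477800 + ½·806.6·(1.487² − 13.77²) − 806.6·9.8·(+13.73) = 477800 + (-75610) − (108500) = 293700 Pa.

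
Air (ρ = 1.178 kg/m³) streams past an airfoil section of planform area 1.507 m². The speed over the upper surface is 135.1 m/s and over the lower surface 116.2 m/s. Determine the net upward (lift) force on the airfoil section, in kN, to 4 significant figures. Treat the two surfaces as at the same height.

With equal heights on the two surfaces, Bernoulli gives P_lower − P_upper = ½ρ(v_upper² − v_lower²).
ΔP = ½·1.178·(135.1² − 116.2²) = 2797 Pa.
Lift = ΔP · A = 2797 × 1.507 = 4216 N.

F ≈ 4.216 kN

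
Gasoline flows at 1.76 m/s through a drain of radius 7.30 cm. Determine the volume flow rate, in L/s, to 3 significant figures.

Q ≈ 29.5 L/s

Q = A·v = 0.0167 m² × 1.76 m/s = 0.0295 m³/s.
Converting: 0.0295 m³/s × 1000 = 29.5 L/s.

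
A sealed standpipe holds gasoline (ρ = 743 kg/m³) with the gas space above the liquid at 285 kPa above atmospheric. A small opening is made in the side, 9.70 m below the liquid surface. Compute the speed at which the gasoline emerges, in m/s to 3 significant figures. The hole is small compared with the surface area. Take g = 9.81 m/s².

Take point 1 at the surface (v₁ ≈ 0) and point 2 at the hole (at atmospheric pressure). Bernoulli: P₁ + ρg h = P_atm + ½ρv₂².
With P₁ − P_atm = 285000 Pa, v₂ = √(2gh + 2ΔP/ρ) = √(2·9.81·9.70 + 2·285000/743) = 30.9 m/s.

v ≈ 30.9 m/s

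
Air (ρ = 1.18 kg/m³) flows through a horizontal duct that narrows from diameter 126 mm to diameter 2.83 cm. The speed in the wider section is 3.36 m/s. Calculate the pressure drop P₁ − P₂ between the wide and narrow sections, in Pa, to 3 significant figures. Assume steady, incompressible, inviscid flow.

Continuity gives A₁v₁ = A₂v₂, so v₂ = (125 cm²)/(6.29 cm²) × 3.36 m/s = 66.6 m/s.
With no height change, Bernoulli's equation is P₁ + ½ρv₁² = P₂ + ½ρv₂².
P₁ − P₂ = ½·1.18·(66.6² − 3.36²) = ½·1.18·4420 = 2610 Pa.

ΔP ≈ 2610 Pa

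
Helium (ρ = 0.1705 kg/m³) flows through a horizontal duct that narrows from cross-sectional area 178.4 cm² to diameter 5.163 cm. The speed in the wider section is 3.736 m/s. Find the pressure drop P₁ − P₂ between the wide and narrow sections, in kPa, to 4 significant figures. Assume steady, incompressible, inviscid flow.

The volume flow rate is constant, so v₂ = (A₁/A₂)v₁ = (178.4/20.94)·3.736 = 31.84 m/s.
Bernoulli (h₁ = h₂): P₁ − P₂ = ½ρ(v₂² − v₁²).
P₁ − P₂ = ½·0.1705·(31.84² − 3.736²) = ½·0.1705·999.5 = 85.21 Pa.

0.08521 kPa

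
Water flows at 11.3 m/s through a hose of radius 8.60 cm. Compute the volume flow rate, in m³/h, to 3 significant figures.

Q = A·v = 0.0232 m² × 11.3 m/s = 0.263 m³/s.
Converting: 0.263 m³/s × 3600 = 945 m³/h.

945 m³/h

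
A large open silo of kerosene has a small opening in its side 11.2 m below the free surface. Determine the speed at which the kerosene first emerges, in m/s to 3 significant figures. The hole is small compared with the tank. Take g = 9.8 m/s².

Bernoulli from surface to hole (P equal, v_surface ≈ 0): v = √(2gh) = √(2×9.8×11.2) = 14.8 m/s.

v ≈ 14.8 m/s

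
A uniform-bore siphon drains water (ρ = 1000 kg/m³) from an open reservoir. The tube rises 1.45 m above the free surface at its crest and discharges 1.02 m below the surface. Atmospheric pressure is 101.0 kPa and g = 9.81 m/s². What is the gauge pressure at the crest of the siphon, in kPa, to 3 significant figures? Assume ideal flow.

P_gauge = -24.2 kPa

The outlet speed comes from Torricelli: v = √(2g·1.02) = 4.47 m/s.
Continuity keeps v the same throughout the tube; from surface to crest, P_atm + 0 = P_top + ½ρv² + ρg·h_top.
P_top = 101000 − ½·1000·4.47² − 1000·9.81·1.45 = 76800 Pa. So P_gauge = P_top − P_atm = -24200 Pa.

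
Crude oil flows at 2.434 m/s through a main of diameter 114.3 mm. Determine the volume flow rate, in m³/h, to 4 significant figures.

Q = A·v = 0.01026 m² × 2.434 m/s = 0.02497 m³/s.
Converting: 0.02497 m³/s × 3600 = 89.91 m³/h.

Q = 89.91 m³/h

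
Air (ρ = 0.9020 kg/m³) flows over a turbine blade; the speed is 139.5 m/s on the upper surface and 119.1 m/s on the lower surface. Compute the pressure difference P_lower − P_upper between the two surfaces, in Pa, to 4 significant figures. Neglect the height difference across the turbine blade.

The pressure is lower where the speed is higher: ΔP = ½ρ(v_up² − v_low²).
ΔP = ½·0.9020·(139.5² − 119.1²) = 2379 Pa.

2379 Pa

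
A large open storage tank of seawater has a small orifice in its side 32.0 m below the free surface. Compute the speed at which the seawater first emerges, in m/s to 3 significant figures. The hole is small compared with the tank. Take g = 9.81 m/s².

Torricelli's result v = √(2gh) gives v = √(2·9.81·32.0) = 25.1 m/s.

v ≈ 25.1 m/s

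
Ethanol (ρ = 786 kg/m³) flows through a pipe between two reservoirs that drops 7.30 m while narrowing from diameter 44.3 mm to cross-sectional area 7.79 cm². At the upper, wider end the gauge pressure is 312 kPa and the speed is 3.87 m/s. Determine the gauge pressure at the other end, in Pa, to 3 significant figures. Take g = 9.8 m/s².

P₂ ≈ 351000 Pa

Mass conservation (A₁v₁ = A₂v₂) gives v₂ = 3.87 × 15.4/7.79 = 7.66 m/s.
Energy conservation along the streamline gives P₂ = P₁ − ½ρ(v₂² − v₁²) − ρg(h₂ − h₁).
P₂ = 312000 + ½·786·(3.87² − 7.66²) − 786·9.8·(−7.30) = 312000 + (-17200) − (-56200) = 351000 Pa.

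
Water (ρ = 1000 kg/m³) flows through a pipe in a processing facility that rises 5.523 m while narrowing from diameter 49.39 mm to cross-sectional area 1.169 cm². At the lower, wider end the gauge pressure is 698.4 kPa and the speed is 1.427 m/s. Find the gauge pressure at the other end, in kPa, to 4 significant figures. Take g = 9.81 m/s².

P₂ ≈ 371.8 kPa

Mass conservation (A₁v₁ = A₂v₂) gives v₂ = 1.427 × 19.16/1.169 = 23.39 m/s.
Bernoulli: P₁ + ½ρv₁² + ρg h₁ = P₂ + ½ρv₂² + ρg h₂, so P₂ = P₁ + ½ρ(v₁² − v₂²) − ρg(h₂ − h₁).
P₂ = 698400 + ½·1000·(1.427² − 23.39²) − 1000·9.81·(+5.523) = 698400 + (-272500) − (54180) = 371800 Pa.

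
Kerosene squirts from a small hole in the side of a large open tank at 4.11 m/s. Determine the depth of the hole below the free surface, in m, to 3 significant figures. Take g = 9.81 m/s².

h ≈ 0.861 m

For a small hole in a large open tank, ½v² = gh, giving h = v²/(2g).
h = 4.11²/(2·9.81) = 16.9/19.62 = 0.861 m.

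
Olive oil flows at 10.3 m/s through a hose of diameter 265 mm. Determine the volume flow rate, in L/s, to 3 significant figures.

Q = A·v = 0.0552 m² × 10.3 m/s = 0.568 m³/s.
Converting: 0.568 m³/s × 1000 = 568 L/s.

Q = 568 L/s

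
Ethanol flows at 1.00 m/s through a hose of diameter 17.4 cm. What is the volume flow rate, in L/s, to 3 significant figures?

Q = A·v = 0.0238 m² × 1.00 m/s = 0.0238 m³/s.
Converting: 0.0238 m³/s × 1000 = 23.8 L/s.

Q ≈ 23.8 L/s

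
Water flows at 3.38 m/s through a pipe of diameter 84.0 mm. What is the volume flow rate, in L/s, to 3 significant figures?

Q = A·v = 0.00554 m² × 3.38 m/s = 0.0187 m³/s.
Converting: 0.0187 m³/s × 1000 = 18.7 L/s.

Q ≈ 18.7 L/s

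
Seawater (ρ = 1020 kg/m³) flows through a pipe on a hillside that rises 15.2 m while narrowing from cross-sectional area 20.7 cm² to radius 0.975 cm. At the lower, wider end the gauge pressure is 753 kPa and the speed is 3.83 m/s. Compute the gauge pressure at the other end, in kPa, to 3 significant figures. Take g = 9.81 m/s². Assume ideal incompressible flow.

The volume flow rate is constant, so v₂ = (A₁/A₂)v₁ = (20.7/2.99)·3.83 = 26.5 m/s.
Energy conservation along the streamline gives P₂ = P₁ − ½ρ(v₂² − v₁²) − ρg(h₂ − h₁).
P₂ = 753000 + ½·1020·(3.83² − 26.5²) − 1020·9.81·(+15.2) = 753000 + (-352000) − (152000) = 249000 Pa.

249 kPa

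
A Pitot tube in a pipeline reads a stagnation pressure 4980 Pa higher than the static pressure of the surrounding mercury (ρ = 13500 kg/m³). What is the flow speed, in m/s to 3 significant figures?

0.859 m/s

At the stagnation point the flow is brought to rest, so Bernoulli gives P_stag − P_static = ½ρv².
v = √(2ΔP/ρ) = √(2·4980/13500) = 0.859 m/s.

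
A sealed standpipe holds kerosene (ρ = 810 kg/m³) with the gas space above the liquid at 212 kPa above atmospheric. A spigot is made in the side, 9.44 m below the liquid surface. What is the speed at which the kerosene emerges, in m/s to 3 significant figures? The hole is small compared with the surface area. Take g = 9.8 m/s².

Take point 1 at the surface (v₁ ≈ 0) and point 2 at the hole (at atmospheric pressure). Bernoulli: P₁ + ρg h = P_atm + ½ρv₂².
With P₁ − P_atm = 212000 Pa, v₂ = √(2gh + 2ΔP/ρ) = √(2·9.8·9.44 + 2·212000/810) = 26.6 m/s.

v ≈ 26.6 m/s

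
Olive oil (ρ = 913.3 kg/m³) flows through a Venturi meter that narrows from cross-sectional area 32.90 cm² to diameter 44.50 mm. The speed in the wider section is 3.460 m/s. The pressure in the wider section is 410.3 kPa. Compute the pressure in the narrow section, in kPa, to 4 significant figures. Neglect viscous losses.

The volume flow rate is constant, so v₂ = (A₁/A₂)v₁ = (32.90/15.55)·3.460 = 7.319 m/s.
The pipe is horizontal, so Bernoulli reduces to P₁ + ½ρv₁² = P₂ + ½ρv₂².
P₂ = P₁ − ½ρ(v₂² − v₁²) = 410300 − ½·913.3·(7.319² − 3.460²) = 410300 − 19000 = 391300 Pa.

P₂ ≈ 391.3 kPa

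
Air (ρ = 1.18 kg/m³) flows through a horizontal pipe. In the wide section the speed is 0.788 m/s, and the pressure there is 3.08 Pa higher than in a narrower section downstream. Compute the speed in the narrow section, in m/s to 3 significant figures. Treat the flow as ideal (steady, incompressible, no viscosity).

v₂ ≈ 2.42 m/s

Horizontal Bernoulli: P₁ + ½ρv₁² = P₂ + ½ρv₂², so v₂² = v₁² + 2(P₁ − P₂)/ρ.
v₂ = √(0.788² + 2·3.08/1.18) = √(0.621 + 5.22) = 2.42 m/s.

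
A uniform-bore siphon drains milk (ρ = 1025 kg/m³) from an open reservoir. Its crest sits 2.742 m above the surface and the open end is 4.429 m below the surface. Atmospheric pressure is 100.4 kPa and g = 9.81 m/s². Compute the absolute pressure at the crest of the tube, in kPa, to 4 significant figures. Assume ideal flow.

P_top ≈ 28.29 kPa

From the surface to the outlet (both open to atmosphere, surface at rest): v = √(2g·h_out) = √(2·9.81·4.429) = 9.322 m/s.
With constant cross-section the crest speed equals v; applying Bernoulli from the surface up to the crest, P_top = P_atm − ½ρv² − ρg·h_top.
P_top = 100400 − ½·1025·9.322² − 1025·9.81·2.742 = 28290 Pa.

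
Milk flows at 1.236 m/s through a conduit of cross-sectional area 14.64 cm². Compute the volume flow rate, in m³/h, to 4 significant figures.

Q ≈ 6.514 m³/h

Q = A·v = 0.001464 m² × 1.236 m/s = 0.001810 m³/s.
Converting: 0.001810 m³/s × 3600 = 6.514 m³/h.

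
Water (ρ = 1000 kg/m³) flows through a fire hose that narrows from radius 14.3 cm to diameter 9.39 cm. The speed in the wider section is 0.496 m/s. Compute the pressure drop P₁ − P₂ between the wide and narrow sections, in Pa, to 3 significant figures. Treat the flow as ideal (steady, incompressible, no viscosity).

Continuity gives A₁v₁ = A₂v₂, so v₂ = (642 cm²)/(69.3 cm²) × 0.496 m/s = 4.60 m/s.
Bernoulli (h₁ = h₂): P₁ − P₂ = ½ρ(v₂² − v₁²).
P₁ − P₂ = ½·1000·(4.60² − 0.496²) = ½·1000·20.9 = 10500 Pa.

ΔP ≈ 10500 Pa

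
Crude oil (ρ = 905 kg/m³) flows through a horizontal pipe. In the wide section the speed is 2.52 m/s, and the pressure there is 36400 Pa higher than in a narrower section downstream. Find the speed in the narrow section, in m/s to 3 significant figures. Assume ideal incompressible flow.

v₂ = 9.32 m/s

Horizontal Bernoulli: P₁ + ½ρv₁² = P₂ + ½ρv₂², so v₂² = v₁² + 2(P₁ − P₂)/ρ.
v₂ = √(2.52² + 2·36400/905) = √(6.35 + 80.4) = 9.32 m/s.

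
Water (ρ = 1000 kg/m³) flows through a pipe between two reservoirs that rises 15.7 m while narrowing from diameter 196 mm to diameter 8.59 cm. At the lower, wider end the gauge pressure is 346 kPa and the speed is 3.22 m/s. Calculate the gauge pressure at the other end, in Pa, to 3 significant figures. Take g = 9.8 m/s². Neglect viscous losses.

The volume flow rate is constant, so v₂ = (A₁/A₂)v₁ = (302/58.0)·3.22 = 16.8 m/s.
Bernoulli: P₁ + ½ρv₁² + ρg h₁ = P₂ + ½ρv₂² + ρg h₂, so P₂ = P₁ + ½ρ(v₁² − v₂²) − ρg(h₂ − h₁).
P₂ = 346000 + ½·1000·(3.22² − 16.8²) − 1000·9.8·(+15.7) = 346000 + (-135000) − (154000) = 56800 Pa.

P₂ ≈ 56800 Pa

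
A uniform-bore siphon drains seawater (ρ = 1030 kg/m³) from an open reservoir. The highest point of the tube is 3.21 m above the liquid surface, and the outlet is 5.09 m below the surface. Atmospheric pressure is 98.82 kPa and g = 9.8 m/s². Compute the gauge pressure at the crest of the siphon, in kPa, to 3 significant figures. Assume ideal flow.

From the surface to the outlet (both open to atmosphere, surface at rest): v = √(2g·h_out) = √(2·9.8·5.09) = 9.99 m/s.
The bore is uniform, so the speed at the crest is the same v. Bernoulli surface→crest: P_atm = P_top + ½ρv² + ρg·h_top.
P_top = 98820 − ½·1030·9.99² − 1030·9.8·3.21 = 15000 Pa. So P_gauge = P_top − P_atm = -83800 Pa.

P_gauge = -83.8 kPa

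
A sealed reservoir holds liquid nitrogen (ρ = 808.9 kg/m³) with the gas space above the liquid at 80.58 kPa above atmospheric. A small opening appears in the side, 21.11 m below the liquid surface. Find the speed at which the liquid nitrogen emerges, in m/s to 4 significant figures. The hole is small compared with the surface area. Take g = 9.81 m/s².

v ≈ 24.77 m/s

Take point 1 at the surface (v₁ ≈ 0) and point 2 at the hole (at atmospheric pressure). Bernoulli: P₁ + ρg h = P_atm + ½ρv₂².
With P₁ − P_atm = 80580 Pa, v₂ = √(2gh + 2ΔP/ρ) = √(2·9.81·21.11 + 2·80580/808.9) = 24.77 m/s.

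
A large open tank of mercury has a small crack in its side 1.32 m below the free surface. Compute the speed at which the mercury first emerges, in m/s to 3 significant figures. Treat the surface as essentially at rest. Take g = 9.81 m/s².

v ≈ 5.09 m/s

Torricelli's result v = √(2gh) gives v = √(2·9.81·1.32) = 5.09 m/s.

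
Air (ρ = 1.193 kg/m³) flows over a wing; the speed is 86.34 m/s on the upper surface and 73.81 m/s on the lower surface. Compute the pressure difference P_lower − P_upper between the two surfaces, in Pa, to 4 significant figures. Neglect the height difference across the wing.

With negligible Δh, P + ½ρv² is constant, so P_low − P_up = ½ρ(v_up² − v_low²).
ΔP = ½·1.193·(86.34² − 73.81²) = 1197 Pa.

ΔP ≈ 1197 Pa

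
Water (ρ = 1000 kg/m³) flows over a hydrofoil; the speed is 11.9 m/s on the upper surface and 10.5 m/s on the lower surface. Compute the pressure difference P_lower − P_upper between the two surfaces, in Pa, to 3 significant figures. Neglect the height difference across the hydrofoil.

The pressure is lower where the speed is higher: ΔP = ½ρ(v_up² − v_low²).
ΔP = ½·1000·(11.9² − 10.5²) = 15700 Pa.

ΔP ≈ 15700 Pa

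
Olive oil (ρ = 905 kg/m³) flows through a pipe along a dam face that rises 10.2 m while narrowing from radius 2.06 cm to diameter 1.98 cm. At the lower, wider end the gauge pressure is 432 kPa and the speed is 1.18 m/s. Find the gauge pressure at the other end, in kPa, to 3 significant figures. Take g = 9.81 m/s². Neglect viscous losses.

The volume flow rate is constant, so v₂ = (A₁/A₂)v₁ = (13.3/3.08)·1.18 = 5.11 m/s.
Energy conservation along the streamline gives P₂ = P₁ − ½ρ(v₂² − v₁²) − ρg(h₂ − h₁).
P₂ = 432000 + ½·905·(1.18² − 5.11²) − 905·9.81·(+10.2) = 432000 + (-11200) − (90600) = 330000 Pa.

330 kPa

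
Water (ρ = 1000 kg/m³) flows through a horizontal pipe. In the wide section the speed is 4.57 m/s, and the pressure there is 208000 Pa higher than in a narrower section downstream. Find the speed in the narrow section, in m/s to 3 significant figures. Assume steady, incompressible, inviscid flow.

v₂ = 20.9 m/s

With h₁ = h₂, rearranging Bernoulli gives v₂ = √(v₁² + 2ΔP/ρ).
v₂ = √(4.57² + 2·208000/1000) = √(20.9 + 416) = 20.9 m/s.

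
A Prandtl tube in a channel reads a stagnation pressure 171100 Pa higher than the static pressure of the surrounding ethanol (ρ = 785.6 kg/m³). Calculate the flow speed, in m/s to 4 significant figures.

v ≈ 20.87 m/s

The dynamic pressure equals the rise in static pressure at the stagnation point: ΔP = ½ρv².
v = √(2ΔP/ρ) = √(2·171100/785.6) = 20.87 m/s.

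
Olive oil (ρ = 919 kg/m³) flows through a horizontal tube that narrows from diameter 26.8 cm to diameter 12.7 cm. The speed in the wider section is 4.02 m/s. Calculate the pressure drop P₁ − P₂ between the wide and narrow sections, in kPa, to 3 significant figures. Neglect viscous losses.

Mass conservation (A₁v₁ = A₂v₂) gives v₂ = 4.02 × 564/127 = 17.9 m/s.
The pipe is horizontal, so Bernoulli reduces to P₁ + ½ρv₁² = P₂ + ½ρv₂².
P₁ − P₂ = ½·919·(17.9² − 4.02²) = ½·919·304 = 140000 Pa.

ΔP ≈ 140 kPa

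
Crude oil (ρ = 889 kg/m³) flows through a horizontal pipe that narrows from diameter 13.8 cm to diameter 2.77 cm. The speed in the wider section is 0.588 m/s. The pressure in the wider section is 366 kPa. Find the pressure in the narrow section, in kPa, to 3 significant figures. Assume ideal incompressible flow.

271 kPa

Mass conservation (A₁v₁ = A₂v₂) gives v₂ = 0.588 × 150/6.03 = 14.6 m/s.
Along the horizontal streamline, P + ½ρv² is constant.
P₂ = P₁ − ½ρ(v₂² − v₁²) = 366000 − ½·889·(14.6² − 0.588²) = 366000 − 94500 = 271000 Pa.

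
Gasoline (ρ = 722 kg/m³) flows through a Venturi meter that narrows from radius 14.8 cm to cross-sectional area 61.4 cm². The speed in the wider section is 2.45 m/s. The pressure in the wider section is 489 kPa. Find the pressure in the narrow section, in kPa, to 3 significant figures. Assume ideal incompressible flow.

Mass conservation (A₁v₁ = A₂v₂) gives v₂ = 2.45 × 688/61.4 = 27.5 m/s.
Along the horizontal streamline, P + ½ρv² is constant.
P₂ = P₁ − ½ρ(v₂² − v₁²) = 489000 − ½·722·(27.5² − 2.45²) = 489000 − 270000 = 219000 Pa.

P₂ ≈ 219 kPa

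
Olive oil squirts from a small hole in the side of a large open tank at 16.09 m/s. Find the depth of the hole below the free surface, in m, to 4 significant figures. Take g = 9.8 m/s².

Inverting v = √(2gh) gives h = v² / 2g.
h = 16.09²/(2·9.8) = 258.9/19.60 = 13.21 m.

h ≈ 13.21 m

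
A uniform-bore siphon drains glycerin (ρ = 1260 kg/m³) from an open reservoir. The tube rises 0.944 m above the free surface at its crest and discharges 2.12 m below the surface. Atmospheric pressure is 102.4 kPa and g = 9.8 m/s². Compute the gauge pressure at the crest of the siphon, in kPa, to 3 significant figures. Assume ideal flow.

P_gauge ≈ -37.8 kPa

Bernoulli surface→outlet gives ½v² = g·h_out, so v = √(2·9.8·2.12) = 6.45 m/s.
Continuity keeps v the same throughout the tube; from surface to crest, P_atm + 0 = P_top + ½ρv² + ρg·h_top.
P_top = 102400 − ½·1260·6.45² − 1260·9.8·0.944 = 64600 Pa. So P_gauge = P_top − P_atm = -37800 Pa.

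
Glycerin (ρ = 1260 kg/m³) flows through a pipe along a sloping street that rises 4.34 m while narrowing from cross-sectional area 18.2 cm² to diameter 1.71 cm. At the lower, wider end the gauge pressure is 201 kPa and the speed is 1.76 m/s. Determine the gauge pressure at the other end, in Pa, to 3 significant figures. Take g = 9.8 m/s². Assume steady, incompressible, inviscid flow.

The volume flow rate is constant, so v₂ = (A₁/A₂)v₁ = (18.2/2.30)·1.76 = 13.9 m/s.
Energy conservation along the streamline gives P₂ = P₁ − ½ρ(v₂² − v₁²) − ρg(h₂ − h₁).
P₂ = 201000 + ½·1260·(1.76² − 13.9²) − 1260·9.8·(+4.34) = 201000 + (-121000) − (53600) = 26800 Pa.

P₂ ≈ 26800 Pa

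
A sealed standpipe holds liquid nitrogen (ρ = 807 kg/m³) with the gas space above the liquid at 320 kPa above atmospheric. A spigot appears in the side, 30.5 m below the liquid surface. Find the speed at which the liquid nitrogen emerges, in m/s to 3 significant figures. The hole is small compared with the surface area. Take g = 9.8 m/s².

37.3 m/s

Take point 1 at the surface (v₁ ≈ 0) and point 2 at the hole (at atmospheric pressure). Bernoulli: P₁ + ρg h = P_atm + ½ρv₂².
With P₁ − P_atm = 320000 Pa, v₂ = √(2gh + 2ΔP/ρ) = √(2·9.8·30.5 + 2·320000/807) = 37.3 m/s.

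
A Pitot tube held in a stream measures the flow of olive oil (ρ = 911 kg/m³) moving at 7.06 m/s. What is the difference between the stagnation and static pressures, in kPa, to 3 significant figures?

ΔP = 22.7 kPa

At the stagnation point the flow is brought to rest, so Bernoulli gives P_stag − P_static = ½ρv².
ΔP = ½·911·7.06² = 22700 Pa.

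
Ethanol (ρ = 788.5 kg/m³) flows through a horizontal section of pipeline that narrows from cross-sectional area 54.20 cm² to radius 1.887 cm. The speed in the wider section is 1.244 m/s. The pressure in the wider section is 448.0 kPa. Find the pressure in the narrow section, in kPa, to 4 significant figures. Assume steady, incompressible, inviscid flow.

434.3 kPa

Mass conservation (A₁v₁ = A₂v₂) gives v₂ = 1.244 × 54.20/11.19 = 6.027 m/s.
Bernoulli (h₁ = h₂): P₁ − P₂ = ½ρ(v₂² − v₁²).
P₂ = P₁ − ½ρ(v₂² − v₁²) = 448000 − ½·788.5·(6.027² − 1.244²) = 448000 − 13710 = 434300 Pa.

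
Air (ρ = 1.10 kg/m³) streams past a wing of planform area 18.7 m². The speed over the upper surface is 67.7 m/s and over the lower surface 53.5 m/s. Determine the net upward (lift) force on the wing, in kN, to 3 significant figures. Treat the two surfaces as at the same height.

From P + ½ρv² = const at equal height, P_low − P_up = ½ρ(v_up² − v_low²).
ΔP = ½·1.10·(67.7² − 53.5²) = 947 Pa.
Lift = ΔP · A = 947 × 18.7 = 17700 N.

17.7 kN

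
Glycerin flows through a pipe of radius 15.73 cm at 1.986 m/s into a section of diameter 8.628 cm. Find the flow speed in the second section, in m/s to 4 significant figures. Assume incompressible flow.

v₂ ≈ 26.40 m/s

The volume flow rate is constant, so v₂ = (A₁/A₂)v₁ = (777.3/58.47)·1.986 = 26.40 m/s.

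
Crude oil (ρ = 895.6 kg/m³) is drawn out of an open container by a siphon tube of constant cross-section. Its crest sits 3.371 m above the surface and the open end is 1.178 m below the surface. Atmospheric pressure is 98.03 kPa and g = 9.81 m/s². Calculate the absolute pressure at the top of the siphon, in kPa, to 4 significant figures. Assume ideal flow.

58.06 kPa

Bernoulli surface→outlet gives ½v² = g·h_out, so v = √(2·9.81·1.178) = 4.808 m/s.
The bore is uniform, so the speed at the crest is the same v. Bernoulli surface→crest: P_atm = P_top + ½ρv² + ρg·h_top.
P_top = 98030 − ½·895.6·4.808² − 895.6·9.81·3.371 = 58060 Pa.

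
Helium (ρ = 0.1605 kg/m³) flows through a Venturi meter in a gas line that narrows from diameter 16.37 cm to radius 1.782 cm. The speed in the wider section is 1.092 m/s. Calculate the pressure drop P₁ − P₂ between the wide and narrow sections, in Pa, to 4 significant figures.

By continuity, v₂ = v₁·A₁/A₂ = 1.092·(210.5/9.976) = 23.04 m/s.
The pipe is horizontal, so Bernoulli reduces to P₁ + ½ρv₁² = P₂ + ½ρv₂².
P₁ − P₂ = ½·0.1605·(23.04² − 1.092²) = ½·0.1605·529.6 = 42.50 Pa.

ΔP ≈ 42.50 Pa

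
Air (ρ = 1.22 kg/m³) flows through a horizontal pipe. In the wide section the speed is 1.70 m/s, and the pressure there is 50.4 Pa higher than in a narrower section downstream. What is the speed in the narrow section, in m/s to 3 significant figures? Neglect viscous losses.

v₂ = 9.25 m/s

With h₁ = h₂, rearranging Bernoulli gives v₂ = √(v₁² + 2ΔP/ρ).
v₂ = √(1.70² + 2·50.4/1.22) = √(2.89 + 82.6) = 9.25 m/s.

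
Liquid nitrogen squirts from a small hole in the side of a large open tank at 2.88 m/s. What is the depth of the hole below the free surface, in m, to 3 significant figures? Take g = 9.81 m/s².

h = 0.423 m

For a small hole in a large open tank, ½v² = gh, giving h = v²/(2g).
h = 2.88²/(2·9.81) = 8.29/19.62 = 0.423 m.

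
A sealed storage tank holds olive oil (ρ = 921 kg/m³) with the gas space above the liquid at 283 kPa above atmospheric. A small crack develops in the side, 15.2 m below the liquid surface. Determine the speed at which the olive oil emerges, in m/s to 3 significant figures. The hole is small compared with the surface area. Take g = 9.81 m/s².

Take point 1 at the surface (v₁ ≈ 0) and point 2 at the hole (at atmospheric pressure). Bernoulli: P₁ + ρg h = P_atm + ½ρv₂².
With P₁ − P_atm = 283000 Pa, v₂ = √(2gh + 2ΔP/ρ) = √(2·9.81·15.2 + 2·283000/921) = 30.2 m/s.

30.2 m/s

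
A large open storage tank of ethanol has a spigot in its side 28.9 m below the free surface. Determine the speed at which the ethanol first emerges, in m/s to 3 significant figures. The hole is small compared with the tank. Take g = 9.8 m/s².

Torricelli's result v = √(2gh) gives v = √(2·9.8·28.9) = 23.8 m/s.

v ≈ 23.8 m/s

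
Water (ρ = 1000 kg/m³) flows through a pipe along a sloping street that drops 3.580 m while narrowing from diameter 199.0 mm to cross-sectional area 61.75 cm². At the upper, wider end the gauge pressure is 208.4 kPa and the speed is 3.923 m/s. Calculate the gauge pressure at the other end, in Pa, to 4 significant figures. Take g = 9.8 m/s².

Mass conservation (A₁v₁ = A₂v₂) gives v₂ = 3.923 × 311.0/61.75 = 19.76 m/s.
Energy conservation along the streamline gives P₂ = P₁ − ½ρ(v₂² − v₁²) − ρg(h₂ − h₁).
P₂ = 208400 + ½·1000·(3.923² − 19.76²) − 1000·9.8·(−3.580) = 208400 + (-187500) − (-35080) = 55960 Pa.

P₂ ≈ 55960 Pa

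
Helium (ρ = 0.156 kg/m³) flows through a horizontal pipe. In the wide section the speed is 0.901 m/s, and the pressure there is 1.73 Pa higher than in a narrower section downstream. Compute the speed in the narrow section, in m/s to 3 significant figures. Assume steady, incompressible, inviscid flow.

v₂ ≈ 4.79 m/s

Horizontal Bernoulli: P₁ + ½ρv₁² = P₂ + ½ρv₂², so v₂² = v₁² + 2(P₁ − P₂)/ρ.
v₂ = √(0.901² + 2·1.73/0.156) = √(0.812 + 22.2) = 4.79 m/s.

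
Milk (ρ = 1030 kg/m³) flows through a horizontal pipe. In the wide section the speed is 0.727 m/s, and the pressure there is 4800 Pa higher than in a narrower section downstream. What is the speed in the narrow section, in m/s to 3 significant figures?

Along the level pipe P + ½ρv² is conserved, hence v₂² = v₁² + 2(P₁ − P₂)/ρ.
v₂ = √(0.727² + 2·4800/1030) = √(0.529 + 9.32) = 3.14 m/s.

v₂ ≈ 3.14 m/s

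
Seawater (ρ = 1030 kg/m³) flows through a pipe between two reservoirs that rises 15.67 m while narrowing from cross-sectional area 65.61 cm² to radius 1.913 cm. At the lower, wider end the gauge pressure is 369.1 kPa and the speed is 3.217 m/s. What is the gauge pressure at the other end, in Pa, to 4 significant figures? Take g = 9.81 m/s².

P₂ ≈ 42520 Pa

By continuity, v₂ = v₁·A₁/A₂ = 3.217·(65.61/11.50) = 18.36 m/s.
Energy conservation along the streamline gives P₂ = P₁ − ½ρ(v₂² − v₁²) − ρg(h₂ − h₁).
P₂ = 369100 + ½·1030·(3.217² − 18.36²) − 1030·9.81·(+15.67) = 369100 + (-168200) − (158300) = 42520 Pa.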